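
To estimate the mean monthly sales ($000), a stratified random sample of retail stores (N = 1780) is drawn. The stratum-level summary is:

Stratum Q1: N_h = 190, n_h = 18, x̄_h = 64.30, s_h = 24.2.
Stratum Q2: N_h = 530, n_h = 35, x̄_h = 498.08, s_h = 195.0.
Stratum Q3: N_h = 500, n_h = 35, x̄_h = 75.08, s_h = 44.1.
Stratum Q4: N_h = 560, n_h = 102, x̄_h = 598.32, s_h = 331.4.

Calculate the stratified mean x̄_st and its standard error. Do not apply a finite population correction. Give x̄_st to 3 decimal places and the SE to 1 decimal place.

x̄_st = Σ W_h x̄_h = (190·64.30 + 530·498.08 + 500·75.08 + 560·598.32)/1780 = 364.49360
V̂(x̄_st) = Σ W_h² s_h²/n_h, with W_h = N_h/N and N = 1780:
  stratum Q1: (190/1780)²·24.2²/18 = 0.370702
  stratum Q2: (530/1780)²·195.0²/35 = 96.3192
  stratum Q3: (500/1780)²·44.1²/35 = 4.38439
  stratum Q4: (560/1780)²·331.4²/102 = 106.571
V̂(x̄_st) = 207.646
SE(x̄_st) = √207.646 = 14.4099

x̄_st ≈ 364.494, SE ≈ 14.4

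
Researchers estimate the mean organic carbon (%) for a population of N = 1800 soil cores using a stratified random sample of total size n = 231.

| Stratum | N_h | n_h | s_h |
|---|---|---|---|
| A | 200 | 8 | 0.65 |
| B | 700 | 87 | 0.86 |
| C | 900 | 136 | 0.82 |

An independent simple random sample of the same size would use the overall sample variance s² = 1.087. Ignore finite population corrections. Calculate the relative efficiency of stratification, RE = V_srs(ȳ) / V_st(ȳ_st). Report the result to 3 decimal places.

RE ≈ 1.483

V̂(ȳ_st) = Σ W_h² s_h²/n_h, with W_h = N_h/N and N = 1800:
  stratum A: (200/1800)²·0.65²/8 = 0.000652006
  stratum B: (700/1800)²·0.86²/87 = 0.00128567
  stratum C: (900/1800)²·0.82²/136 = 0.00123603
V_st = 0.0031737
V_srs = s²/n = 1.087/231 = 0.00470563
Relative efficiency = V_srs / V_st = 0.00470563/0.0031737 = 1.4827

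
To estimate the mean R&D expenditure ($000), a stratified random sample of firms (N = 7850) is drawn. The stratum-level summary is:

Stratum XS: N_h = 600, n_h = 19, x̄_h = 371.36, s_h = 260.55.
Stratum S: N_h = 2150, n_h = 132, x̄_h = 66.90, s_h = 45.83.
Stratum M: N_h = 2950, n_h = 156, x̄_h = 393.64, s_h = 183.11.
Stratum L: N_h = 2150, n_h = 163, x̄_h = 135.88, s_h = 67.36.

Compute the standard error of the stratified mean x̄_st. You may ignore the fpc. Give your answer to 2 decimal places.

V̂(x̄_st) = Σ W_h² s_h²/n_h, with W_h = N_h/N and N = 7850:
  stratum XS: (600/7850)²·260.55²/19 = 20.8733
  stratum S: (2150/7850)²·45.83²/132 = 1.19361
  stratum M: (2950/7850)²·183.11²/156 = 30.3532
  stratum L: (2150/7850)²·67.36²/163 = 2.08811
V̂(x̄_st) = 54.5082
SE(x̄_st) = √54.5082 = 7.38297

SE(x̄_st) ≈ 7.38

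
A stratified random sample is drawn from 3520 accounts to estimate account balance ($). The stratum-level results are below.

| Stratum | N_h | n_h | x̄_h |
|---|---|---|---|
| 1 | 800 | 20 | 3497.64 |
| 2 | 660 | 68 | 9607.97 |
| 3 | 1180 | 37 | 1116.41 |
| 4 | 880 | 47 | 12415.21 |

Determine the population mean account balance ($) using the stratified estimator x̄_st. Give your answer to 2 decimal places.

x̄_st ≈ 6074.47

N = Σ N_h = 3520. Stratum weights W_h = N_h/N.
x̄_st = (800·3497.64 + 660·9607.97 + 1180·1116.41 + 880·12415.21) / 3520 = 6074.4661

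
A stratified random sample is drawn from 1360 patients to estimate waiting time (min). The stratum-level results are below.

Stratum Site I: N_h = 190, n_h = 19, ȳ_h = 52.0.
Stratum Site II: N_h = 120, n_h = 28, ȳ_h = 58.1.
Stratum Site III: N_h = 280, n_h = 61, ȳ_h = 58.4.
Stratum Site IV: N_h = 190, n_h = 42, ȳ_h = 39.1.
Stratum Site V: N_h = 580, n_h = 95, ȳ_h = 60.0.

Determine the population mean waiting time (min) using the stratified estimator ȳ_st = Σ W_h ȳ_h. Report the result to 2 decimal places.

ȳ_st ≈ 55.47

N = Σ N_h = 1360. Stratum weights W_h = N_h/N.
ȳ_st = (190·52.0 + 120·58.1 + 280·58.4 + 190·39.1 + 580·60.0) / 1360 = 55.4654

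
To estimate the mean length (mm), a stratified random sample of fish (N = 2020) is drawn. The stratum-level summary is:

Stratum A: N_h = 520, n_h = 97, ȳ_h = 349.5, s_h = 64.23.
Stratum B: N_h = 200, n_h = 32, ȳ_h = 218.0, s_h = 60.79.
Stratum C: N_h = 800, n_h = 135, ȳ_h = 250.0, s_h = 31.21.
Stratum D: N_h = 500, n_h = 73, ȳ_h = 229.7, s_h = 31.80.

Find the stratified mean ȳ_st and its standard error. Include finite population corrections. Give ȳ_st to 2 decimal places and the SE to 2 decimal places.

ȳ_st ≈ 267.42, SE ≈ 2.22

ȳ_st = Σ W_h ȳ_h = (520·349.5 + 200·218.0 + 800·250.0 + 500·229.7)/2020 = 267.42079
V̂(ȳ_st) = Σ W_h² (1 − n_h/N_h) s_h²/n_h, with W_h = N_h/N and N = 2020:
  stratum A: (520/2020)²·(1 − 97/520)·64.23²/97 = 2.29269
  stratum B: (200/2020)²·(1 − 32/200)·60.79²/32 = 0.950935
  stratum C: (800/2020)²·(1 − 135/800)·31.21²/135 = 0.940725
  stratum D: (500/2020)²·(1 − 73/500)·31.80²/73 = 0.724814
V̂(ȳ_st) = 4.90916
SE(ȳ_st) = √4.90916 = 2.21566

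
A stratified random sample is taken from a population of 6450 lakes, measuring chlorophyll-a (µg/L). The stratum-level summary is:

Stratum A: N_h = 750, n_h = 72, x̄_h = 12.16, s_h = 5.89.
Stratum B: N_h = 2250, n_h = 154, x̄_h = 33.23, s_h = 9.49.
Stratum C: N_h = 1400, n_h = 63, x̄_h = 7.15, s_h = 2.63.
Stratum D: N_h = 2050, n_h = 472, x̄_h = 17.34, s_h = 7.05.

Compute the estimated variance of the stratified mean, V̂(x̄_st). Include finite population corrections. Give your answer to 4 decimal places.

V̂(x̄_st) ≈ 0.0853

V̂(x̄_st) = Σ W_h² (1 − n_h/N_h) s_h²/n_h, with W_h = N_h/N and N = 6450:
  stratum A: (750/6450)²·(1 − 72/750)·5.89²/72 = 0.00588938
  stratum B: (2250/6450)²·(1 − 154/2250)·9.49²/154 = 0.0662928
  stratum C: (1400/6450)²·(1 − 63/1400)·2.63²/63 = 0.00493982
  stratum D: (2050/6450)²·(1 − 472/2050)·7.05²/472 = 0.008188
V̂(x̄_st) = 0.08531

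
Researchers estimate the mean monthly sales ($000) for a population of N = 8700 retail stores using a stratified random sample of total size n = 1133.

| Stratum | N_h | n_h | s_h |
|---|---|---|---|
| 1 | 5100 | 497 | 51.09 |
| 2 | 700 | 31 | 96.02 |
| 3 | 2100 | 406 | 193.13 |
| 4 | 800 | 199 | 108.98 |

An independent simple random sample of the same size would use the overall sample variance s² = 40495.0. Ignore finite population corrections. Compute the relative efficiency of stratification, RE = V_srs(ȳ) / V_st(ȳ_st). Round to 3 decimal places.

V̂(ȳ_st) = Σ W_h² s_h²/n_h, with W_h = N_h/N and N = 8700:
  stratum 1: (5100/8700)²·51.09²/497 = 1.80475
  stratum 2: (700/8700)²·96.02²/31 = 1.92539
  stratum 3: (2100/8700)²·193.13²/406 = 5.35271
  stratum 4: (800/8700)²·108.98²/199 = 0.50464
V_st = 9.58749
V_srs = s²/n = 40495.0/1133 = 35.7414
Relative efficiency = V_srs / V_st = 35.7414/9.58749 = 3.7279

RE ≈ 3.728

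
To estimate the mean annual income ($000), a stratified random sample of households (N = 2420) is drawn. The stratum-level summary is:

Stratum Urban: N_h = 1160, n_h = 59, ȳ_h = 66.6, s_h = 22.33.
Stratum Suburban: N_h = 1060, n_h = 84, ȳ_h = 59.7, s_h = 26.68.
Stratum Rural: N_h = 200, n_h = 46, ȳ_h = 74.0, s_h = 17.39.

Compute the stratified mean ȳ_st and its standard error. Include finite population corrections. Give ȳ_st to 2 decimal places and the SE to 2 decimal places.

ȳ_st ≈ 64.19, SE ≈ 1.84

ȳ_st = Σ W_h ȳ_h = (1160·66.6 + 1060·59.7 + 200·74.0)/2420 = 64.18926
V̂(ȳ_st) = Σ W_h² (1 − n_h/N_h) s_h²/n_h, with W_h = N_h/N and N = 2420:
  stratum Urban: (1160/2420)²·(1 − 59/1160)·22.33²/59 = 1.84306
  stratum Suburban: (1060/2420)²·(1 − 84/1060)·26.68²/84 = 1.49698
  stratum Rural: (200/2420)²·(1 − 46/200)·17.39²/46 = 0.0345749
V̂(ȳ_st) = 3.37462
SE(ȳ_st) = √3.37462 = 1.83701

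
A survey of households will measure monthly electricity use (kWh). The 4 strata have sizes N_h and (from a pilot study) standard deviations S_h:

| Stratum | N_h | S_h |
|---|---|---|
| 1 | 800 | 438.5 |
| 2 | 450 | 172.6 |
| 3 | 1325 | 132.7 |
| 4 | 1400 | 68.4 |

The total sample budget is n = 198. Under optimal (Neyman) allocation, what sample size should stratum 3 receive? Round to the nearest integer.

Neyman allocation: n_h = n · N_h S_h / Σ N_i S_i, with n = 198.
  stratum 1: N_h·S_h = 800·438.5 = 350800.00
  stratum 2: N_h·S_h = 450·172.6 = 77670.00
  stratum 3: N_h·S_h = 1325·132.7 = 175827.50
  stratum 4: N_h·S_h = 1400·68.4 = 95760.00
Σ N_h S_h = 700057.50
n for stratum 3 = 198·175827.50/700057.50 = 49.730 → 50

50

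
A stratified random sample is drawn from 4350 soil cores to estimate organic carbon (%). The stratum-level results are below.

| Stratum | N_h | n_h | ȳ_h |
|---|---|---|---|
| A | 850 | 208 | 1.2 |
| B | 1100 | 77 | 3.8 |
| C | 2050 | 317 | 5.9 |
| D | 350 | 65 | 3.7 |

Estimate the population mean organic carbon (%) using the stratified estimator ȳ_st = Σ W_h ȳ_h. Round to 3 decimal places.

ȳ_st ≈ 4.274

N = Σ N_h = 4350. Stratum weights W_h = N_h/N.
ȳ_st = (850·1.2 + 1100·3.8 + 2050·5.9 + 350·3.7) / 4350 = 4.27356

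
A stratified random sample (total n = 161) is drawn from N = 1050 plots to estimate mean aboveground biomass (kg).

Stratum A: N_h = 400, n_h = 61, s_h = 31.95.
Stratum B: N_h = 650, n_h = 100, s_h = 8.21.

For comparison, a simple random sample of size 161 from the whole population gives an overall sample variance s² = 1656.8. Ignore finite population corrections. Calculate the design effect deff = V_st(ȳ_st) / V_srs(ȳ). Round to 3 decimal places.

deff ≈ 0.261

V̂(ȳ_st) = Σ W_h² s_h²/n_h, with W_h = N_h/N and N = 1050:
  stratum A: (400/1050)²·31.95²/61 = 2.42858
  stratum B: (650/1050)²·8.21²/100 = 0.258306
V_st = 2.68689
V_srs = s²/n = 1656.8/161 = 10.2907
deff = V_st / V_srs = 2.68689/10.2907 = 0.2611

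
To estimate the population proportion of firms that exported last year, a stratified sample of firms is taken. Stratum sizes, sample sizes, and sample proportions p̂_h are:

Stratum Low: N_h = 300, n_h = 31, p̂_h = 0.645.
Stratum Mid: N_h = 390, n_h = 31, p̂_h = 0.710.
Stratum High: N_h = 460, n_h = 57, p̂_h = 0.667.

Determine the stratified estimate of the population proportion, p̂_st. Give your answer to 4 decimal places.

p̂_st ≈ 0.6758

N = 1150; stratum weights W_h = N_h/N.
p̂_st = Σ W_h p̂_h = (300·0.645 + 390·0.710 + 460·0.667)/1150 = 0.67584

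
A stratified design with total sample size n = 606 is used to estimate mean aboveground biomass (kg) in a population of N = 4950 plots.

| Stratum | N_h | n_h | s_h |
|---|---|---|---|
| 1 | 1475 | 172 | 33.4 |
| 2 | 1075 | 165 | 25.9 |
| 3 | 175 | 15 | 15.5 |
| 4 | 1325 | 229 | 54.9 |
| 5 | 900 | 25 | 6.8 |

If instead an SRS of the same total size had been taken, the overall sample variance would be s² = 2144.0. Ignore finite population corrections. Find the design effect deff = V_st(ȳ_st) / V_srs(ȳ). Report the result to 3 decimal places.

deff ≈ 0.506

V̂(ȳ_st) = Σ W_h² s_h²/n_h, with W_h = N_h/N and N = 4950:
  stratum 1: (1475/4950)²·33.4²/172 = 0.575888
  stratum 2: (1075/4950)²·25.9²/165 = 0.191744
  stratum 3: (175/4950)²·15.5²/15 = 0.0200188
  stratum 4: (1325/4950)²·54.9²/229 = 0.943041
  stratum 5: (900/4950)²·6.8²/25 = 0.0611438
V_st = 1.79184
V_srs = s²/n = 2144.0/606 = 3.53795
deff = V_st / V_srs = 1.79184/3.53795 = 0.5065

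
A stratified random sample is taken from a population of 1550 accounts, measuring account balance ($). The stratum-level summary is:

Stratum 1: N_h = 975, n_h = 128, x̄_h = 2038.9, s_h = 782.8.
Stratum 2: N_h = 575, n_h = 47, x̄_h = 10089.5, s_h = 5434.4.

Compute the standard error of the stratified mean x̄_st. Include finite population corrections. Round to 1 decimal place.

SE(x̄_st) ≈ 284.7

V̂(x̄_st) = Σ W_h² (1 − n_h/N_h) s_h²/n_h, with W_h = N_h/N and N = 1550:
  stratum 1: (975/1550)²·(1 − 128/975)·782.8²/128 = 1645.57
  stratum 2: (575/1550)²·(1 − 47/575)·5434.4²/47 = 79404.2
V̂(x̄_st) = 81049.8
SE(x̄_st) = √81049.8 = 284.692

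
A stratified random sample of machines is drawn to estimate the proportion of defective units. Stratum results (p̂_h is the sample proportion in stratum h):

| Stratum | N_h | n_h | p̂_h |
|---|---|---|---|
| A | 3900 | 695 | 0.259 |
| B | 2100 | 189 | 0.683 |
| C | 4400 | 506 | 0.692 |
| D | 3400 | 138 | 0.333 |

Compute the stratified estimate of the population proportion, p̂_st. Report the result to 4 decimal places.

p̂_st ≈ 0.4798

N = 13800; stratum weights W_h = N_h/N.
p̂_st = Σ W_h p̂_h = (3900·0.259 + 2100·0.683 + 4400·0.692 + 3400·0.333)/13800 = 0.47981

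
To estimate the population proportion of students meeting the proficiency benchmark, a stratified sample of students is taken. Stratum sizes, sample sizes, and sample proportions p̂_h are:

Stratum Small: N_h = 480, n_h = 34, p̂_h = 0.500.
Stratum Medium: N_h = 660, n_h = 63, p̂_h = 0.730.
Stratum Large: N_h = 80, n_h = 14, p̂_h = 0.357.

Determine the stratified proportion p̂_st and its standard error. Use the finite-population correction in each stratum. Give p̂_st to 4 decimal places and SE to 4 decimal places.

N = 1220; stratum weights W_h = N_h/N.
p̂_st = Σ W_h p̂_h = (480·0.500 + 660·0.730 + 80·0.357)/1220 = 0.61505
V̂(p̂_st) = Σ W_h² (1 − n_h/N_h) p̂_h(1−p̂_h)/(n_h−1):
  stratum Small: (480/1220)²·(1 − 34/480)·0.500·0.500/33 = 0.00108964
  stratum Medium: (660/1220)²·(1 − 63/660)·0.730·0.270/62 = 0.000841576
  stratum Large: (80/1220)²·(1 − 14/80)·0.357·0.643/13 = 6.26398e-05
V̂(p̂_st) = 0.00199385; SE = √V̂ = 0.0446526

p̂_st ≈ 0.6150, SE ≈ 0.0447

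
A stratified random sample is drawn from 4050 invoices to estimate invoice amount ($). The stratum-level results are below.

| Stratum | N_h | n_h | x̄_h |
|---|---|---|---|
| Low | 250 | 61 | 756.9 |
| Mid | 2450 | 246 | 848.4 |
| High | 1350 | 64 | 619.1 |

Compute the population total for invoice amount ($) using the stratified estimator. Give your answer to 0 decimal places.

τ̂_st ≈ 3103590

τ̂_st = Σ N_h x̄_h = 250·756.9 + 2450·848.4 + 1350·619.1 = 3103590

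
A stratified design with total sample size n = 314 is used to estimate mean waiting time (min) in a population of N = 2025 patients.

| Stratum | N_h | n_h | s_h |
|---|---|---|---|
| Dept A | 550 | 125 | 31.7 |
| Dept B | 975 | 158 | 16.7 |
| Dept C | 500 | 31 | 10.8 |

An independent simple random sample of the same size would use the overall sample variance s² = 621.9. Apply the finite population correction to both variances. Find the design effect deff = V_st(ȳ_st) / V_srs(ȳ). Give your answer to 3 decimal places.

V̂(ȳ_st) = Σ W_h² (1 − n_h/N_h) s_h²/n_h, with W_h = N_h/N and N = 2025:
  stratum Dept A: (550/2025)²·(1 − 125/550)·31.7²/125 = 0.458258
  stratum Dept B: (975/2025)²·(1 − 158/975)·16.7²/158 = 0.342888
  stratum Dept C: (500/2025)²·(1 − 31/500)·10.8²/31 = 0.215168
V_st = 1.01631
V_srs = (1 − 314/2025)·621.9/314 = 1.67346
deff = V_st / V_srs = 1.01631/1.67346 = 0.6073

deff ≈ 0.607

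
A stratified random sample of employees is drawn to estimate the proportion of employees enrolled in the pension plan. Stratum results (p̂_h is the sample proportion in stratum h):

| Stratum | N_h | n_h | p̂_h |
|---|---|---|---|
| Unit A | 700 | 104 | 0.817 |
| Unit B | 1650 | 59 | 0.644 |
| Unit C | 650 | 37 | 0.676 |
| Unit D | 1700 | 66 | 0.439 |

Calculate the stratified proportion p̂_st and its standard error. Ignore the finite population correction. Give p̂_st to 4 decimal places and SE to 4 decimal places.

N = 4700; stratum weights W_h = N_h/N.
p̂_st = Σ W_h p̂_h = (700·0.817 + 1650·0.644 + 650·0.676 + 1700·0.439)/4700 = 0.60004
V̂(p̂_st) = Σ W_h² p̂_h(1−p̂_h)/(n_h−1):
  stratum Unit A: (700/4700)²·0.817·0.183/103 = 3.21985e-05
  stratum Unit B: (1650/4700)²·0.644·0.356/58 = 0.000487169
  stratum Unit C: (650/4700)²·0.676·0.324/36 = 0.000116364
  stratum Unit D: (1700/4700)²·0.439·0.561/65 = 0.000495697
V̂(p̂_st) = 0.00113143; SE = √V̂ = 0.0336367

p̂_st ≈ 0.6000, SE ≈ 0.0336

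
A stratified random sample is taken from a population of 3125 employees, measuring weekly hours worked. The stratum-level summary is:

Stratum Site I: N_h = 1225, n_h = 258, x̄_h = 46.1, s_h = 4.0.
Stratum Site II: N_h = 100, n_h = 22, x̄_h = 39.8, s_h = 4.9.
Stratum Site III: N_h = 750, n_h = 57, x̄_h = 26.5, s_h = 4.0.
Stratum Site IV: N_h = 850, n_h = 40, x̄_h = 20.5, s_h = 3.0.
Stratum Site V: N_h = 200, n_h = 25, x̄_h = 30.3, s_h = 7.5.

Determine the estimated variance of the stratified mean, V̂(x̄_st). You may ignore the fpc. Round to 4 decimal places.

V̂(x̄_st) = Σ W_h² s_h²/n_h, with W_h = N_h/N and N = 3125:
  stratum Site I: (1225/3125)²·4.0²/258 = 0.00952955
  stratum Site II: (100/3125)²·4.9²/22 = 0.00111756
  stratum Site III: (750/3125)²·4.0²/57 = 0.0161684
  stratum Site IV: (850/3125)²·3.0²/40 = 0.0166464
  stratum Site V: (200/3125)²·7.5²/25 = 0.009216
V̂(x̄_st) = 0.0526779

V̂(x̄_st) ≈ 0.0527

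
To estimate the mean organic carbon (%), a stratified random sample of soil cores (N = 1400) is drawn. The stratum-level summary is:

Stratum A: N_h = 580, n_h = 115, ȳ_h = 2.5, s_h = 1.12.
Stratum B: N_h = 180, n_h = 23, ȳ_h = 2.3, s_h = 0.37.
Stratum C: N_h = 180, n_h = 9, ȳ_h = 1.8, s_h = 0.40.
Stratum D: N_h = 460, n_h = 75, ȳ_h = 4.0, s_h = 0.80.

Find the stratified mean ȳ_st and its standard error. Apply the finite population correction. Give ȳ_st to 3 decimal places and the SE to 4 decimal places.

ȳ_st = Σ W_h ȳ_h = (580·2.5 + 180·2.3 + 180·1.8 + 460·4.0)/1400 = 2.87714
V̂(ȳ_st) = Σ W_h² (1 − n_h/N_h) s_h²/n_h, with W_h = N_h/N and N = 1400:
  stratum A: (580/1400)²·(1 − 115/580)·1.12²/115 = 0.00150094
  stratum B: (180/1400)²·(1 − 23/180)·0.37²/23 = 8.58206e-05
  stratum C: (180/1400)²·(1 − 9/180)·0.40²/9 = 0.000279184
  stratum D: (460/1400)²·(1 − 75/460)·0.80²/75 = 0.000771048
V̂(ȳ_st) = 0.00263699
SE(ȳ_st) = √0.00263699 = 0.0513516

ȳ_st ≈ 2.877, SE ≈ 0.0514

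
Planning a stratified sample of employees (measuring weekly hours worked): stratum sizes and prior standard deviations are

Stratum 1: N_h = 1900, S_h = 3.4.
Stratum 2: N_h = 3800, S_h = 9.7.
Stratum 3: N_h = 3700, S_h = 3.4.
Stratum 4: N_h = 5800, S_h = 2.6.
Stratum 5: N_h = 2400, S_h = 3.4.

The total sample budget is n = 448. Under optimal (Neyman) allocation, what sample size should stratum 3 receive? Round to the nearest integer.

Neyman allocation: n_h = n · N_h S_h / Σ N_i S_i, with n = 448.
  stratum 1: N_h·S_h = 1900·3.4 = 6460.00
  stratum 2: N_h·S_h = 3800·9.7 = 36860.00
  stratum 3: N_h·S_h = 3700·3.4 = 12580.00
  stratum 4: N_h·S_h = 5800·2.6 = 15080.00
  stratum 5: N_h·S_h = 2400·3.4 = 8160.00
Σ N_h S_h = 79140.00
n for stratum 3 = 448·12580.00/79140.00 = 71.214 → 71

71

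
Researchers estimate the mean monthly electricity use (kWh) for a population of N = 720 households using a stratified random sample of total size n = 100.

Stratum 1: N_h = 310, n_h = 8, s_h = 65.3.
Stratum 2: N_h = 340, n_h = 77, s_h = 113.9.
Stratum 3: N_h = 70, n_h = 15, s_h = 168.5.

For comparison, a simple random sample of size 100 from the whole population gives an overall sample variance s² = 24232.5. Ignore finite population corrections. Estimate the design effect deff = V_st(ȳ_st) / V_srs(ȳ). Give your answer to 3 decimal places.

V̂(ȳ_st) = Σ W_h² s_h²/n_h, with W_h = N_h/N and N = 720:
  stratum 1: (310/720)²·65.3²/8 = 98.8086
  stratum 2: (340/720)²·113.9²/77 = 37.5707
  stratum 3: (70/720)²·168.5²/15 = 17.8912
V_st = 154.271
V_srs = s²/n = 24232.5/100 = 242.325
deff = V_st / V_srs = 154.271/242.325 = 0.6366

deff ≈ 0.637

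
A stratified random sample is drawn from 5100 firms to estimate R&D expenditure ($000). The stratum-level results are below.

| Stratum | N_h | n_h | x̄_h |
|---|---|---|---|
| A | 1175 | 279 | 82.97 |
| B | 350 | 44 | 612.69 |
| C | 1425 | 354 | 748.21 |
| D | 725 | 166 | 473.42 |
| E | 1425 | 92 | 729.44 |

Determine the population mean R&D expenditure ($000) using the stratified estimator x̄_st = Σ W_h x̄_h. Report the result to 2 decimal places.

x̄_st ≈ 541.34

N = Σ N_h = 5100. Stratum weights W_h = N_h/N.
x̄_st = (1175·82.97 + 350·612.69 + 1425·748.21 + 725·473.42 + 1425·729.44) / 5100 = 541.3357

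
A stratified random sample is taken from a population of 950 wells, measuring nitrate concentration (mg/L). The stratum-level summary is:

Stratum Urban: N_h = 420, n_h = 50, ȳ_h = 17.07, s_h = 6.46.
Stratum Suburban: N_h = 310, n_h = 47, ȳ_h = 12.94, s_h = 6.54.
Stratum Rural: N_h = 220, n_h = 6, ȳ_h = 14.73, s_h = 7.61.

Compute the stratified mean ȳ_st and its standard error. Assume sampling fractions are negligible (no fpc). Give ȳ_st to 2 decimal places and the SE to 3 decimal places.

ȳ_st = Σ W_h ȳ_h = (420·17.07 + 310·12.94 + 220·14.73)/950 = 15.18042
V̂(ȳ_st) = Σ W_h² s_h²/n_h, with W_h = N_h/N and N = 950:
  stratum Urban: (420/950)²·6.46²/50 = 0.163135
  stratum Suburban: (310/950)²·6.54²/47 = 0.0969022
  stratum Rural: (220/950)²·7.61²/6 = 0.517626
V̂(ȳ_st) = 0.777663
SE(ȳ_st) = √0.777663 = 0.881852

ȳ_st ≈ 15.18, SE ≈ 0.882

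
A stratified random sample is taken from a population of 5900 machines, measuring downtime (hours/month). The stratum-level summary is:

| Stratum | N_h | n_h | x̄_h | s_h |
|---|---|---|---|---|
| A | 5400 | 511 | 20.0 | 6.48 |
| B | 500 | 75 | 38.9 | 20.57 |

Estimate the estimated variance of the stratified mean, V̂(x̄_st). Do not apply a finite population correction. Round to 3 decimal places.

V̂(x̄_st) ≈ 0.109

V̂(x̄_st) = Σ W_h² s_h²/n_h, with W_h = N_h/N and N = 5900:
  stratum A: (5400/5900)²·6.48²/511 = 0.0688355
  stratum B: (500/5900)²·20.57²/75 = 0.0405176
V̂(x̄_st) = 0.109353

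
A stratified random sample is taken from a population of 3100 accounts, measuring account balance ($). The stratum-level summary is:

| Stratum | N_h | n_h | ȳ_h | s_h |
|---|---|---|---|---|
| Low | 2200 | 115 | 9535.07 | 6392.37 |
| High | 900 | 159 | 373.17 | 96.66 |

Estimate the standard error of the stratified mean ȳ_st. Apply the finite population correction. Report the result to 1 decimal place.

SE(ȳ_st) ≈ 411.8

V̂(ȳ_st) = Σ W_h² (1 − n_h/N_h) s_h²/n_h, with W_h = N_h/N and N = 3100:
  stratum Low: (2200/3100)²·(1 − 115/2200)·6392.37²/115 = 169602
  stratum High: (900/3100)²·(1 − 159/900)·96.66²/159 = 4.07787
V̂(ȳ_st) = 169606
SE(ȳ_st) = √169606 = 411.833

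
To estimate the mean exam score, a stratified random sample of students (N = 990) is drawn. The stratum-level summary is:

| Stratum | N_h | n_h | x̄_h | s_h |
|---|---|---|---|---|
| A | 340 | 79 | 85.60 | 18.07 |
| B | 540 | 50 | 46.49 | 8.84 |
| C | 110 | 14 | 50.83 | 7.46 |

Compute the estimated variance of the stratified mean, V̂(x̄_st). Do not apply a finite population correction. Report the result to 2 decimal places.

V̂(x̄_st) ≈ 1.00

V̂(x̄_st) = Σ W_h² s_h²/n_h, with W_h = N_h/N and N = 990:
  stratum A: (340/990)²·18.07²/79 = 0.487502
  stratum B: (540/990)²·8.84²/50 = 0.464999
  stratum C: (110/990)²·7.46²/14 = 0.0490755
V̂(x̄_st) = 1.00158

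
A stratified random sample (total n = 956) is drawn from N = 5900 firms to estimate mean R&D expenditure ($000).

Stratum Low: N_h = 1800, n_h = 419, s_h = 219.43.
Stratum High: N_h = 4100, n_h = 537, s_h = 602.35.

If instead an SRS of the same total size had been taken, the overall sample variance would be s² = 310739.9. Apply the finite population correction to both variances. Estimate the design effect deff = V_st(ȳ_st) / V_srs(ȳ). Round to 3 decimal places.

V̂(ȳ_st) = Σ W_h² (1 − n_h/N_h) s_h²/n_h, with W_h = N_h/N and N = 5900:
  stratum Low: (1800/5900)²·(1 − 419/1800)·219.43²/419 = 8.20616
  stratum High: (4100/5900)²·(1 − 537/4100)·602.35²/537 = 283.543
V_st = 291.749
V_srs = (1 − 956/5900)·310739.9/956 = 272.374
deff = V_st / V_srs = 291.749/272.374 = 1.0711

deff ≈ 1.071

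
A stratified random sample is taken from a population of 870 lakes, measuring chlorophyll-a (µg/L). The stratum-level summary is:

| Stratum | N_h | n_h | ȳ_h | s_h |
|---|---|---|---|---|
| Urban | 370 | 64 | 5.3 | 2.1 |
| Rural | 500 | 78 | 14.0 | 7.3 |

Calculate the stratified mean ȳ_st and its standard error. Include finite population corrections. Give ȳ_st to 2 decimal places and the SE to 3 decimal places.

ȳ_st ≈ 10.30, SE ≈ 0.448

ȳ_st = Σ W_h ȳ_h = (370·5.3 + 500·14.0)/870 = 10.30000
V̂(ȳ_st) = Σ W_h² (1 − n_h/N_h) s_h²/n_h, with W_h = N_h/N and N = 870:
  stratum Urban: (370/870)²·(1 − 64/370)·2.1²/64 = 0.0103073
  stratum Rural: (500/870)²·(1 − 78/500)·7.3²/78 = 0.190456
V̂(ȳ_st) = 0.200763
SE(ȳ_st) = √0.200763 = 0.448066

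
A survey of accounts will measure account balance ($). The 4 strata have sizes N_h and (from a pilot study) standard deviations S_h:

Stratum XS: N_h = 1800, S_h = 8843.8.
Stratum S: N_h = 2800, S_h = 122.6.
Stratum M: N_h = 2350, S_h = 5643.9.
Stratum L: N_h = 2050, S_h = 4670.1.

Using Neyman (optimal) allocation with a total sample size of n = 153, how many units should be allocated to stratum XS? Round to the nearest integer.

62

Neyman allocation: n_h = n · N_h S_h / Σ N_i S_i, with n = 153.
  stratum XS: N_h·S_h = 1800·8843.8 = 15918840.00
  stratum S: N_h·S_h = 2800·122.6 = 343280.00
  stratum M: N_h·S_h = 2350·5643.9 = 13263165.00
  stratum L: N_h·S_h = 2050·4670.1 = 9573705.00
Σ N_h S_h = 39098990.00
n for stratum XS = 153·15918840.00/39098990.00 = 62.293 → 62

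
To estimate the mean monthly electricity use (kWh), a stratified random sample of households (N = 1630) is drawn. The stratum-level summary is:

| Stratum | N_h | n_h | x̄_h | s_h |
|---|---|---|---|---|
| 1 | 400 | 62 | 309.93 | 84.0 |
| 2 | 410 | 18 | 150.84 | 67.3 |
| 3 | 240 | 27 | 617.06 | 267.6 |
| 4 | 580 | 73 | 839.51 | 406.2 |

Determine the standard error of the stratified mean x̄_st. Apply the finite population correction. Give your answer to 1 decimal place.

V̂(x̄_st) = Σ W_h² (1 − n_h/N_h) s_h²/n_h, with W_h = N_h/N and N = 1630:
  stratum 1: (400/1630)²·(1 − 62/400)·84.0²/62 = 5.7912
  stratum 2: (410/1630)²·(1 − 18/410)·67.3²/18 = 15.2213
  stratum 3: (240/1630)²·(1 − 27/240)·267.6²/27 = 51.0298
  stratum 4: (580/1630)²·(1 − 73/580)·406.2²/73 = 250.16
V̂(x̄_st) = 322.202
SE(x̄_st) = √322.202 = 17.95

SE(x̄_st) ≈ 17.9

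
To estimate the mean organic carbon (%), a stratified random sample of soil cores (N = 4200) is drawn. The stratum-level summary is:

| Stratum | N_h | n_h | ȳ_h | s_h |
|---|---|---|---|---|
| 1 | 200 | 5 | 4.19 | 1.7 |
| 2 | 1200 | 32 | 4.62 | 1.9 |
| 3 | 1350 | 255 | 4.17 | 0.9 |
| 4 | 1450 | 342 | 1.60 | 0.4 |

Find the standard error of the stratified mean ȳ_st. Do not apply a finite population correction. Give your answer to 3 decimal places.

SE(ȳ_st) ≈ 0.104

V̂(ȳ_st) = Σ W_h² s_h²/n_h, with W_h = N_h/N and N = 4200:
  stratum 1: (200/4200)²·1.7²/5 = 0.00131066
  stratum 2: (1200/4200)²·1.9²/32 = 0.00920918
  stratum 3: (1350/4200)²·0.9²/255 = 0.000328181
  stratum 4: (1450/4200)²·0.4²/342 = 5.57611e-05
V̂(ȳ_st) = 0.0109038
SE(ȳ_st) = √0.0109038 = 0.104421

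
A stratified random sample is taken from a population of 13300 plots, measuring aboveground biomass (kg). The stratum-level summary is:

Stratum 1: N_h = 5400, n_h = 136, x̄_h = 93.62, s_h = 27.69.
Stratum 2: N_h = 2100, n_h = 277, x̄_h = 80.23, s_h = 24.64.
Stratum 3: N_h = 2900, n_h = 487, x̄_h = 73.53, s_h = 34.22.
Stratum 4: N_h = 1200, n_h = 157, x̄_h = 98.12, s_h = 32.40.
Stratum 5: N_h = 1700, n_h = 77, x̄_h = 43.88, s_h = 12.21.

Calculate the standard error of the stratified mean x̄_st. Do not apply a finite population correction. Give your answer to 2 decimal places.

SE(x̄_st) ≈ 1.09

V̂(x̄_st) = Σ W_h² s_h²/n_h, with W_h = N_h/N and N = 13300:
  stratum 1: (5400/13300)²·27.69²/136 = 0.929376
  stratum 2: (2100/13300)²·24.64²/277 = 0.0546433
  stratum 3: (2900/13300)²·34.22²/487 = 0.11432
  stratum 4: (1200/13300)²·32.40²/157 = 0.0544314
  stratum 5: (1700/13300)²·12.21²/77 = 0.0316326
V̂(x̄_st) = 1.1844
SE(x̄_st) = √1.1844 = 1.0883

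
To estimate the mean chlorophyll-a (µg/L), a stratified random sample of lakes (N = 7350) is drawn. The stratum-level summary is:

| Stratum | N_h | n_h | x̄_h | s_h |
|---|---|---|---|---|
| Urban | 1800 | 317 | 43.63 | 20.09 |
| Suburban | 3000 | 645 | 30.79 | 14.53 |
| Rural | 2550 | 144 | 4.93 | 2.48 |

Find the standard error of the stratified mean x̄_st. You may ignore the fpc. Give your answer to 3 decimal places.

V̂(x̄_st) = Σ W_h² s_h²/n_h, with W_h = N_h/N and N = 7350:
  stratum Urban: (1800/7350)²·20.09²/317 = 0.0763609
  stratum Suburban: (3000/7350)²·14.53²/645 = 0.0545305
  stratum Rural: (2550/7350)²·2.48²/144 = 0.00514099
V̂(x̄_st) = 0.136032
SE(x̄_st) = √0.136032 = 0.368826

SE(x̄_st) ≈ 0.369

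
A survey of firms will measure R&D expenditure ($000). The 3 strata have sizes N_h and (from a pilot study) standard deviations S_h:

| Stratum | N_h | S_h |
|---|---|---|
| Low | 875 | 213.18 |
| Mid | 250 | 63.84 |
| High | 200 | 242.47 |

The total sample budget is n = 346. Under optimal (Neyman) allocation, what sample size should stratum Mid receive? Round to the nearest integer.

22

Neyman allocation: n_h = n · N_h S_h / Σ N_i S_i, with n = 346.
  stratum Low: N_h·S_h = 875·213.18 = 186532.50
  stratum Mid: N_h·S_h = 250·63.84 = 15960.00
  stratum High: N_h·S_h = 200·242.47 = 48494.00
Σ N_h S_h = 250986.50
n for stratum Mid = 346·15960.00/250986.50 = 22.002 → 22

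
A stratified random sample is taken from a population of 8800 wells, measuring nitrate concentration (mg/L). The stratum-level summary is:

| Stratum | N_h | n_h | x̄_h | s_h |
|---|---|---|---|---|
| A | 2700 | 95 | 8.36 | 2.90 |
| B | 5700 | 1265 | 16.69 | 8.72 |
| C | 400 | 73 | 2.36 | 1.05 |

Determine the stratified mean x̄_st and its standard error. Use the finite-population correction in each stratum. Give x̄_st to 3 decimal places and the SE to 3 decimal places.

x̄_st = Σ W_h x̄_h = (2700·8.36 + 5700·16.69 + 400·2.36)/8800 = 13.48284
V̂(x̄_st) = Σ W_h² (1 − n_h/N_h) s_h²/n_h, with W_h = N_h/N and N = 8800:
  stratum A: (2700/8800)²·(1 − 95/2700)·2.90²/95 = 0.00804042
  stratum B: (5700/8800)²·(1 − 1265/5700)·8.72²/1265 = 0.0196221
  stratum C: (400/8800)²·(1 − 73/400)·1.05²/73 = 2.55093e-05
V̂(x̄_st) = 0.027688
SE(x̄_st) = √0.027688 = 0.166397

x̄_st ≈ 13.483, SE ≈ 0.166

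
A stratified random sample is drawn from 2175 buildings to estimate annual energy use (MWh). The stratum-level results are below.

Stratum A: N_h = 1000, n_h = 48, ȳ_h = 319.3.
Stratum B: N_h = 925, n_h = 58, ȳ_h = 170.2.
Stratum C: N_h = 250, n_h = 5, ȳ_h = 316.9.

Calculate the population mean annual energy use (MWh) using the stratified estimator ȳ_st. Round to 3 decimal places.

N = Σ N_h = 2175. Stratum weights W_h = N_h/N.
ȳ_st = (1000·319.3 + 925·170.2 + 250·316.9) / 2175 = 255.61379

ȳ_st ≈ 255.614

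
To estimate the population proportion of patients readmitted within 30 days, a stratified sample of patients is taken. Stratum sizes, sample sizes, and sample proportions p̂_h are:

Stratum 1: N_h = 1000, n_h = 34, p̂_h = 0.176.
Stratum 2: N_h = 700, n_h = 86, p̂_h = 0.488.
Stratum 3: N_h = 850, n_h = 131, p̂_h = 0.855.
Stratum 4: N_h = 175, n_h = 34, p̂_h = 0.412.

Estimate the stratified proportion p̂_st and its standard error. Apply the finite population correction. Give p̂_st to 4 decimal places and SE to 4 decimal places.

N = 2725; stratum weights W_h = N_h/N.
p̂_st = Σ W_h p̂_h = (1000·0.176 + 700·0.488 + 850·0.855 + 175·0.412)/2725 = 0.48310
V̂(p̂_st) = Σ W_h² (1 − n_h/N_h) p̂_h(1−p̂_h)/(n_h−1):
  stratum 1: (1000/2725)²·(1 − 34/1000)·0.176·0.824/33 = 0.000571702
  stratum 2: (700/2725)²·(1 − 86/700)·0.488·0.512/85 = 0.000170139
  stratum 3: (850/2725)²·(1 − 131/850)·0.855·0.145/130 = 7.84884e-05
  stratum 4: (175/2725)²·(1 − 34/175)·0.412·0.588/33 = 2.43941e-05
V̂(p̂_st) = 0.000844724; SE = √V̂ = 0.0290641

p̂_st ≈ 0.4831, SE ≈ 0.0291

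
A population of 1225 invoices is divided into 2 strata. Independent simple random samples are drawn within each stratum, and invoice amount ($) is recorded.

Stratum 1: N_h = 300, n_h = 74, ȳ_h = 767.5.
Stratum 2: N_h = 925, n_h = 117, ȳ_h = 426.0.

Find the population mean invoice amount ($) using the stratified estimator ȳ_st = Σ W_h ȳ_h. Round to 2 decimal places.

ȳ_st ≈ 509.63

N = Σ N_h = 1225. Stratum weights W_h = N_h/N.
ȳ_st = (300·767.5 + 925·426.0) / 1225 = 509.6327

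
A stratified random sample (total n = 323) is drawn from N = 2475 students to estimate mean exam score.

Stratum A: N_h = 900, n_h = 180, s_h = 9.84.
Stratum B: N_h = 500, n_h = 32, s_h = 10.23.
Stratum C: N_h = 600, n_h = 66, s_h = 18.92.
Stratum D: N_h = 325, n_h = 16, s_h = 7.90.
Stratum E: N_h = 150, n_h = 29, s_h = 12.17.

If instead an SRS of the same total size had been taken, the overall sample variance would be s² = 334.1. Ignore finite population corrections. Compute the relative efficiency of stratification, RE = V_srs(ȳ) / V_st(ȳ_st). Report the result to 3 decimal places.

V̂(ȳ_st) = Σ W_h² s_h²/n_h, with W_h = N_h/N and N = 2475:
  stratum A: (900/2475)²·9.84²/180 = 0.0711299
  stratum B: (500/2475)²·10.23²/32 = 0.133472
  stratum C: (600/2475)²·18.92²/66 = 0.31875
  stratum D: (325/2475)²·7.90²/16 = 0.067259
  stratum E: (150/2475)²·12.17²/29 = 0.0187592
V_st = 0.609371
V_srs = s²/n = 334.1/323 = 1.03437
Relative efficiency = V_srs / V_st = 1.03437/0.609371 = 1.6974

RE ≈ 1.697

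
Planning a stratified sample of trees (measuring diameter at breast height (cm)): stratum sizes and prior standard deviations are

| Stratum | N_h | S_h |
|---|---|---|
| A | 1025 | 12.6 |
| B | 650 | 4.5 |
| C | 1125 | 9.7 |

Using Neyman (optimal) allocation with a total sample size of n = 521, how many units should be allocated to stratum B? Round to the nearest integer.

57

Neyman allocation: n_h = n · N_h S_h / Σ N_i S_i, with n = 521.
  stratum A: N_h·S_h = 1025·12.6 = 12915.00
  stratum B: N_h·S_h = 650·4.5 = 2925.00
  stratum C: N_h·S_h = 1125·9.7 = 10912.50
Σ N_h S_h = 26752.50
n for stratum B = 521·2925.00/26752.50 = 56.964 → 57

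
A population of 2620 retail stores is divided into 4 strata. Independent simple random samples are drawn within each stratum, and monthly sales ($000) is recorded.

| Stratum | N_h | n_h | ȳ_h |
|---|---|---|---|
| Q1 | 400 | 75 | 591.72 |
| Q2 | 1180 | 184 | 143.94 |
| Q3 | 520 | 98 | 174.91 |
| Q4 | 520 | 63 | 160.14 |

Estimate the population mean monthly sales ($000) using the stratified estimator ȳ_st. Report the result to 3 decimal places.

N = Σ N_h = 2620. Stratum weights W_h = N_h/N.
ȳ_st = (400·591.72 + 1180·143.94 + 520·174.91 + 520·160.14) / 2620 = 221.66534

ȳ_st ≈ 221.665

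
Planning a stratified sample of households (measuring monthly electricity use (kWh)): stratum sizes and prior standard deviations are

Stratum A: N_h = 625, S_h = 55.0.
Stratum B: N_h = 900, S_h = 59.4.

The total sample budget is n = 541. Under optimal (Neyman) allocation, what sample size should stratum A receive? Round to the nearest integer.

212

Neyman allocation: n_h = n · N_h S_h / Σ N_i S_i, with n = 541.
  stratum A: N_h·S_h = 625·55.0 = 34375.00
  stratum B: N_h·S_h = 900·59.4 = 53460.00
Σ N_h S_h = 87835.00
n for stratum A = 541·34375.00/87835.00 = 211.725 → 212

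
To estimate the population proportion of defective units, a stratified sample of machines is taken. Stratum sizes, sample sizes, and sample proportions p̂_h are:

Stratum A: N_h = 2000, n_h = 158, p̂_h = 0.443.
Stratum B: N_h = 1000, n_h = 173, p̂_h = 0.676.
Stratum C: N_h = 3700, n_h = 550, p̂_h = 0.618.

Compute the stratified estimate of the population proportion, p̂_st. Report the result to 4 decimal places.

N = 6700; stratum weights W_h = N_h/N.
p̂_st = Σ W_h p̂_h = (2000·0.443 + 1000·0.676 + 3700·0.618)/6700 = 0.57442

p̂_st ≈ 0.5744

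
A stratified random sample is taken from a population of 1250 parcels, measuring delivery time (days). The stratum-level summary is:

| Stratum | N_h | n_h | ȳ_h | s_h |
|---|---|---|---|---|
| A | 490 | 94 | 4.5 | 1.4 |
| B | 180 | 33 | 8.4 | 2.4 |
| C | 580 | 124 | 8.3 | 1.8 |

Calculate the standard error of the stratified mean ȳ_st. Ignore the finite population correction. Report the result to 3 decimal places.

V̂(ȳ_st) = Σ W_h² s_h²/n_h, with W_h = N_h/N and N = 1250:
  stratum A: (490/1250)²·1.4²/94 = 0.00320406
  stratum B: (180/1250)²·2.4²/33 = 0.00361937
  stratum C: (580/1250)²·1.8²/124 = 0.00562548
V̂(ȳ_st) = 0.0124489
SE(ȳ_st) = √0.0124489 = 0.111575

SE(ȳ_st) ≈ 0.112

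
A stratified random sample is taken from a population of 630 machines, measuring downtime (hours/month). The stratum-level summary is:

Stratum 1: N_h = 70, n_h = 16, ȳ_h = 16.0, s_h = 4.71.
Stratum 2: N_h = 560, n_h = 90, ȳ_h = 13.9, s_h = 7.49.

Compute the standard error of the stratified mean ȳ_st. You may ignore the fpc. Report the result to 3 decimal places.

SE(ȳ_st) ≈ 0.714

V̂(ȳ_st) = Σ W_h² s_h²/n_h, with W_h = N_h/N and N = 630:
  stratum 1: (70/630)²·4.71²/16 = 0.0171174
  stratum 2: (560/630)²·7.49²/90 = 0.492511
V̂(ȳ_st) = 0.509629
SE(ȳ_st) = √0.509629 = 0.713883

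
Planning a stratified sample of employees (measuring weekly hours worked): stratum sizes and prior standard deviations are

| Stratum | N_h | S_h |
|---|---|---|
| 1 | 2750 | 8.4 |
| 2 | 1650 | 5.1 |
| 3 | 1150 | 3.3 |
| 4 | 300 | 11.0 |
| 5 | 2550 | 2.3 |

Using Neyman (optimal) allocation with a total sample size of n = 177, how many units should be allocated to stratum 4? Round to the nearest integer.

13

Neyman allocation: n_h = n · N_h S_h / Σ N_i S_i, with n = 177.
  stratum 1: N_h·S_h = 2750·8.4 = 23100.00
  stratum 2: N_h·S_h = 1650·5.1 = 8415.00
  stratum 3: N_h·S_h = 1150·3.3 = 3795.00
  stratum 4: N_h·S_h = 300·11.0 = 3300.00
  stratum 5: N_h·S_h = 2550·2.3 = 5865.00
Σ N_h S_h = 44475.00
n for stratum 4 = 177·3300.00/44475.00 = 13.133 → 13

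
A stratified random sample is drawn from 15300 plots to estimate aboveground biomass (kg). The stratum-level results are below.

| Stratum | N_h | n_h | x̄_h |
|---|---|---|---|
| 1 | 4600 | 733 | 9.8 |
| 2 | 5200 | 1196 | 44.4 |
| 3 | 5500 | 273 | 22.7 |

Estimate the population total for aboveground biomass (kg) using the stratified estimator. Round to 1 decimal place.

τ̂_st = Σ N_h x̄_h = 4600·9.8 + 5200·44.4 + 5500·22.7 = 400810.0

τ̂_st ≈ 400810.0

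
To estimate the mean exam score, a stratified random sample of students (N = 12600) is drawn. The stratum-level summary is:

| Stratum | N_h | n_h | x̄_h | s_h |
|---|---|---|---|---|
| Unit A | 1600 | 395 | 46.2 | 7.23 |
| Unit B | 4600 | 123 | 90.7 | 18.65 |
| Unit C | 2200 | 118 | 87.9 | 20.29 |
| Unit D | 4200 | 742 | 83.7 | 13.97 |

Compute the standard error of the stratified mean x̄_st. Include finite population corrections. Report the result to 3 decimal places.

SE(x̄_st) ≈ 0.702

V̂(x̄_st) = Σ W_h² (1 − n_h/N_h) s_h²/n_h, with W_h = N_h/N and N = 12600:
  stratum Unit A: (1600/12600)²·(1 − 395/1600)·7.23²/395 = 0.00160711
  stratum Unit B: (4600/12600)²·(1 − 123/4600)·18.65²/123 = 0.366823
  stratum Unit C: (2200/12600)²·(1 − 118/2200)·20.29²/118 = 0.100657
  stratum Unit D: (4200/12600)²·(1 − 742/4200)·13.97²/742 = 0.0240615
V̂(x̄_st) = 0.493149
SE(x̄_st) = √0.493149 = 0.702245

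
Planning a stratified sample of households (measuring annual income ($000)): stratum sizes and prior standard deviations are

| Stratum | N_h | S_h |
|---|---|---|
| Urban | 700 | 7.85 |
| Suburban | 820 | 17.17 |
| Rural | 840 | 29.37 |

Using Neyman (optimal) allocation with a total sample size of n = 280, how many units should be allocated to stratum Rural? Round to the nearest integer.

156

Neyman allocation: n_h = n · N_h S_h / Σ N_i S_i, with n = 280.
  stratum Urban: N_h·S_h = 700·7.85 = 5495.00
  stratum Suburban: N_h·S_h = 820·17.17 = 14079.40
  stratum Rural: N_h·S_h = 840·29.37 = 24670.80
Σ N_h S_h = 44245.20
n for stratum Rural = 280·24670.80/44245.20 = 156.126 → 156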